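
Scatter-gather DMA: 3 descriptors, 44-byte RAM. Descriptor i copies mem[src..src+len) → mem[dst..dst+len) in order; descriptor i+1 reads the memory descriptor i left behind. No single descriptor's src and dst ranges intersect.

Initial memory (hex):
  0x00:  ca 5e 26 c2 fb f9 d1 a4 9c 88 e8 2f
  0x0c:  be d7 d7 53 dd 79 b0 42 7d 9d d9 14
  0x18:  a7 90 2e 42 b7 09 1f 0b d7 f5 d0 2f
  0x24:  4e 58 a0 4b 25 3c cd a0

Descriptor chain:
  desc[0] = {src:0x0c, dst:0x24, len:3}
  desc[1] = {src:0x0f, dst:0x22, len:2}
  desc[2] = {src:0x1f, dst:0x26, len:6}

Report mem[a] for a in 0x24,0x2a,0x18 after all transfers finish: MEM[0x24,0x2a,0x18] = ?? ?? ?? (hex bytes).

MEM[0x24,0x2a,0x18] = be dd a7

  after D0: wrote 3B at 0x24 = bed7d7
  after D1: wrote 2B at 0x22 = 53dd
  after D2: wrote 6B at 0x26 = 0bd7f553ddbe
query mem[0x24]=0xbe, mem[0x2a]=0xdd, mem[0x18]=0xa7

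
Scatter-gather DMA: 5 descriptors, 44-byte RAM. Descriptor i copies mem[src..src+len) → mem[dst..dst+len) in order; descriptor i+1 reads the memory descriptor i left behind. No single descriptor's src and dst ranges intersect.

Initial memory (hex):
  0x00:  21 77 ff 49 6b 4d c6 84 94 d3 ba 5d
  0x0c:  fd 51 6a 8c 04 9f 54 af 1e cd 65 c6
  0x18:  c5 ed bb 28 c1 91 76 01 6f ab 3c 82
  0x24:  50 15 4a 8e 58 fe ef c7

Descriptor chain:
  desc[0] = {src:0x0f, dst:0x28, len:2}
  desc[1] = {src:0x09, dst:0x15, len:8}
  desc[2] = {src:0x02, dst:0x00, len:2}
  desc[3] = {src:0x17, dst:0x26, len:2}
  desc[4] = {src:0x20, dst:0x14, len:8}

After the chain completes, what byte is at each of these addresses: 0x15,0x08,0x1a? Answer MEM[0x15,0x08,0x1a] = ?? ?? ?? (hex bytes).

MEM[0x15,0x08,0x1a] = ab 94 5d

[0] 0x0f->0x28 len=2 : 8c 04
[1] 0x09->0x15 len=8 : d3 ba 5d fd 51 6a 8c 04
[2] 0x02->0x00 len=2 : ff 49
[3] 0x17->0x26 len=2 : 5d fd
[4] 0x20->0x14 len=8 : 6f ab 3c 82 50 15 5d fd
query mem[0x15]=0xab, mem[0x08]=0x94, mem[0x1a]=0x5d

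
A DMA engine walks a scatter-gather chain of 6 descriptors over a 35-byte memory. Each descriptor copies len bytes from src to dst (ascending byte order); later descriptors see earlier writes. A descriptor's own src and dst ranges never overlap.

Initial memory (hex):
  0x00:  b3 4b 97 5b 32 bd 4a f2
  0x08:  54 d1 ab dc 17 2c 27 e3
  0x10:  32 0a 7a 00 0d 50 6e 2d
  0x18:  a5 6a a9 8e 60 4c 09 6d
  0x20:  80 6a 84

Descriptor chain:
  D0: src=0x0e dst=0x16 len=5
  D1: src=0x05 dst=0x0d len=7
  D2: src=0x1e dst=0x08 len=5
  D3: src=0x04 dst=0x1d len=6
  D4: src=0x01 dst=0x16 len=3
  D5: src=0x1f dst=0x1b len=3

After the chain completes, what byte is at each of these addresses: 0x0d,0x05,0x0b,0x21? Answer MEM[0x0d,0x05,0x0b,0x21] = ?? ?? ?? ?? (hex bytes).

[0] 0x0e->0x16 len=5 : 27 e3 32 0a 7a
[1] 0x05->0x0d len=7 : bd 4a f2 54 d1 ab dc
[2] 0x1e->0x08 len=5 : 09 6d 80 6a 84
[3] 0x04->0x1d len=6 : 32 bd 4a f2 09 6d
[4] 0x01->0x16 len=3 : 4b 97 5b
[5] 0x1f->0x1b len=3 : 4a f2 09
query mem[0x0d]=0xbd, mem[0x05]=0xbd, mem[0x0b]=0x6a, mem[0x21]=0x09

MEM[0x0d,0x05,0x0b,0x21] = bd bd 6a 09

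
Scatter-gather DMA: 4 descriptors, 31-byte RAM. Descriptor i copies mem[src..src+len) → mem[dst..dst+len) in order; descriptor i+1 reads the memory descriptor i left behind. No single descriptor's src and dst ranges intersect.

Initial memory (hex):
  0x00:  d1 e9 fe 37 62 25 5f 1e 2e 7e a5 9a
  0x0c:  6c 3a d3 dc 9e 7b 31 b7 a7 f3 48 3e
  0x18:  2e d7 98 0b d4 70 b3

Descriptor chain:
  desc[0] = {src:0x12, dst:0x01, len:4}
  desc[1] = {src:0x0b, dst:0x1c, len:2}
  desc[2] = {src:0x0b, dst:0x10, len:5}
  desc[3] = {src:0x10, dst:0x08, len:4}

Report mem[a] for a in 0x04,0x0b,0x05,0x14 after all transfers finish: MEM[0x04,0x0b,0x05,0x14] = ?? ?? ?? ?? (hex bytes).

[0] 0x12->0x01 len=4 : 31 b7 a7 f3
[1] 0x0b->0x1c len=2 : 9a 6c
[2] 0x0b->0x10 len=5 : 9a 6c 3a d3 dc
[3] 0x10->0x08 len=4 : 9a 6c 3a d3
query mem[0x04]=0xf3, mem[0x0b]=0xd3, mem[0x05]=0x25, mem[0x14]=0xdc

MEM[0x04,0x0b,0x05,0x14] = f3 d3 25 dc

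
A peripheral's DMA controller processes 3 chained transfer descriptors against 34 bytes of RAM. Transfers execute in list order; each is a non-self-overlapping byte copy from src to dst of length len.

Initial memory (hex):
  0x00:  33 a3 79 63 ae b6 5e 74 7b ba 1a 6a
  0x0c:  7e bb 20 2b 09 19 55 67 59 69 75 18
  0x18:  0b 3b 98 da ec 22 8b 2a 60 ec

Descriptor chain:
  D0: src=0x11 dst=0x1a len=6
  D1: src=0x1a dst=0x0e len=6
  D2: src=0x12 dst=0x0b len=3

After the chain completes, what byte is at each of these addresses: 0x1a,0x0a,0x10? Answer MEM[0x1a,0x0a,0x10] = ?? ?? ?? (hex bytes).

D0: mem[0x1a..0x1f] <- [19 55 67 59 69 75]
D1: mem[0x0e..0x13] <- [19 55 67 59 69 75]
D2: mem[0x0b..0x0d] <- [69 75 59]
query mem[0x1a]=0x19, mem[0x0a]=0x1a, mem[0x10]=0x67

MEM[0x1a,0x0a,0x10] = 19 1a 67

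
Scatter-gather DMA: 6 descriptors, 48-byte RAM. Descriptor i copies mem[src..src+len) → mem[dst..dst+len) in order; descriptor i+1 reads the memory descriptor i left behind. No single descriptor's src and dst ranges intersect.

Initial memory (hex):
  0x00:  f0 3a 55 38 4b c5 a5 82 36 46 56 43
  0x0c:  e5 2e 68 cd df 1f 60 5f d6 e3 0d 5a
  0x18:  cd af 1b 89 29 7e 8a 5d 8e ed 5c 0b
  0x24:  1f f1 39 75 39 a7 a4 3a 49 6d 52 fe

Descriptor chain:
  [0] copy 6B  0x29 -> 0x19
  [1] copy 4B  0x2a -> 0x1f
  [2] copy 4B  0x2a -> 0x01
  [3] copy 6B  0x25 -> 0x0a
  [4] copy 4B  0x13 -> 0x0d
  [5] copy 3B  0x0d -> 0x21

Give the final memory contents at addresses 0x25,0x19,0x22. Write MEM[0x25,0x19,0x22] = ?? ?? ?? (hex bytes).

MEM[0x25,0x19,0x22] = f1 a7 d6

D0: mem[0x19..0x1e] <- [a7 a4 3a 49 6d 52]
D1: mem[0x1f..0x22] <- [a4 3a 49 6d]
D2: mem[0x01..0x04] <- [a4 3a 49 6d]
D3: mem[0x0a..0x0f] <- [f1 39 75 39 a7 a4]
D4: mem[0x0d..0x10] <- [5f d6 e3 0d]
D5: mem[0x21..0x23] <- [5f d6 e3]
query mem[0x25]=0xf1, mem[0x19]=0xa7, mem[0x22]=0xd6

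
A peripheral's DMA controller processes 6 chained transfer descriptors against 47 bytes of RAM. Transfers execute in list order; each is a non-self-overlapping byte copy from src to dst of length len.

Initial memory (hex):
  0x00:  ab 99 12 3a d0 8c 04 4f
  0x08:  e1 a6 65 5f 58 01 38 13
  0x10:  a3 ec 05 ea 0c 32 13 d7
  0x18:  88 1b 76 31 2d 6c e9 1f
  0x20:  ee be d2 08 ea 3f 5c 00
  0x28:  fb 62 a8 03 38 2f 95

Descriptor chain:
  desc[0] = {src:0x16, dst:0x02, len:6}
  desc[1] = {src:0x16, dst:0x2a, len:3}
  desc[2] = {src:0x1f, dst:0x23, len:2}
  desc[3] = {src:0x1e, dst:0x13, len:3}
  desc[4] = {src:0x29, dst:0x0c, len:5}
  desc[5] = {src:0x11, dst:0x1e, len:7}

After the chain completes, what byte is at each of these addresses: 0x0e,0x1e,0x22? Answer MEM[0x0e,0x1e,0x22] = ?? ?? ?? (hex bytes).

MEM[0x0e,0x1e,0x22] = d7 ec ee

D0: mem[0x02..0x07] <- [13 d7 88 1b 76 31]
D1: mem[0x2a..0x2c] <- [13 d7 88]
D2: mem[0x23..0x24] <- [1f ee]
D3: mem[0x13..0x15] <- [e9 1f ee]
D4: mem[0x0c..0x10] <- [62 13 d7 88 2f]
D5: mem[0x1e..0x24] <- [ec 05 e9 1f ee 13 d7]
query mem[0x0e]=0xd7, mem[0x1e]=0xec, mem[0x22]=0xee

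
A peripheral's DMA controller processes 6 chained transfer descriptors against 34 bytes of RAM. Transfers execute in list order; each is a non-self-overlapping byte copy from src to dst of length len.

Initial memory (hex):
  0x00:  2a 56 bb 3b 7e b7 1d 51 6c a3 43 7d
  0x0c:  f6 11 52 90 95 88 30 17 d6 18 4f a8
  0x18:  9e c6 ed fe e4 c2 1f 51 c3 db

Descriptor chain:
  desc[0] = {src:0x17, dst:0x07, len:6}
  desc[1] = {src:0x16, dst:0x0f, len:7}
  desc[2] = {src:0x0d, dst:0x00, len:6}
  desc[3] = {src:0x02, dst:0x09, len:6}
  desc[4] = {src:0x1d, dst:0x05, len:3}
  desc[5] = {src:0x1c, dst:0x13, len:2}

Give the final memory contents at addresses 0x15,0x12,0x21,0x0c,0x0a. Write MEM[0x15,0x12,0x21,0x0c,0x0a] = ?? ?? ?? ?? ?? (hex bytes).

  after D0: wrote 6B at 0x07 = a89ec6edfee4
  after D1: wrote 7B at 0x0f = 4fa89ec6edfee4
  after D2: wrote 6B at 0x00 = 11524fa89ec6
  after D3: wrote 6B at 0x09 = 4fa89ec61da8
  after D4: wrote 3B at 0x05 = c21f51
  after D5: wrote 2B at 0x13 = e4c2
query mem[0x15]=0xe4, mem[0x12]=0xc6, mem[0x21]=0xdb, mem[0x0c]=0xc6, mem[0x0a]=0xa8

MEM[0x15,0x12,0x21,0x0c,0x0a] = e4 c6 db c6 a8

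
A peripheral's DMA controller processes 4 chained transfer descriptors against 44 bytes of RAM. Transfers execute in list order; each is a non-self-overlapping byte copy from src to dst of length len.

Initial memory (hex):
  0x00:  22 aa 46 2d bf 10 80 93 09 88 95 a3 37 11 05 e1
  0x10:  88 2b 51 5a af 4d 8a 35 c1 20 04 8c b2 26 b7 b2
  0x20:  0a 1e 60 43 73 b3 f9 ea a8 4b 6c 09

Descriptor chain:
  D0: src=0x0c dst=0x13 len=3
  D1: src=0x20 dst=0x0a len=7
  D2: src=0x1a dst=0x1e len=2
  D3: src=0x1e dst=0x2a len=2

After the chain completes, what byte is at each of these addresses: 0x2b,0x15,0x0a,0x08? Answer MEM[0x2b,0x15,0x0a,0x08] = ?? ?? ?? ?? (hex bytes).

D0: mem[0x13..0x15] <- [37 11 05]
D1: mem[0x0a..0x10] <- [0a 1e 60 43 73 b3 f9]
D2: mem[0x1e..0x1f] <- [04 8c]
D3: mem[0x2a..0x2b] <- [04 8c]
query mem[0x2b]=0x8c, mem[0x15]=0x05, mem[0x0a]=0x0a, mem[0x08]=0x09

MEM[0x2b,0x15,0x0a,0x08] = 8c 05 0a 09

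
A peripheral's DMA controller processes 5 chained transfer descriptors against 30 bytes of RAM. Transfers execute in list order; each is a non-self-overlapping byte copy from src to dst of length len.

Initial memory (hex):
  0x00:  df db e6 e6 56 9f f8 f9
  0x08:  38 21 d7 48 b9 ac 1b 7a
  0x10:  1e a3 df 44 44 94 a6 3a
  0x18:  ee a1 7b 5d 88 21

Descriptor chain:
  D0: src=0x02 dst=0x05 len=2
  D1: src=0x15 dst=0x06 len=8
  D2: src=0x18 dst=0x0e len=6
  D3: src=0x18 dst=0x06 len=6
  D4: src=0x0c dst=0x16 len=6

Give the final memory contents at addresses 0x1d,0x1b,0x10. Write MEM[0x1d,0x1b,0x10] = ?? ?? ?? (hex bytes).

MEM[0x1d,0x1b,0x10] = 21 5d 7b

  after D0: wrote 2B at 0x05 = e6e6
  after D1: wrote 8B at 0x06 = 94a63aeea17b5d88
  after D2: wrote 6B at 0x0e = eea17b5d8821
  after D3: wrote 6B at 0x06 = eea17b5d8821
  after D4: wrote 6B at 0x16 = 5d88eea17b5d
query mem[0x1d]=0x21, mem[0x1b]=0x5d, mem[0x10]=0x7b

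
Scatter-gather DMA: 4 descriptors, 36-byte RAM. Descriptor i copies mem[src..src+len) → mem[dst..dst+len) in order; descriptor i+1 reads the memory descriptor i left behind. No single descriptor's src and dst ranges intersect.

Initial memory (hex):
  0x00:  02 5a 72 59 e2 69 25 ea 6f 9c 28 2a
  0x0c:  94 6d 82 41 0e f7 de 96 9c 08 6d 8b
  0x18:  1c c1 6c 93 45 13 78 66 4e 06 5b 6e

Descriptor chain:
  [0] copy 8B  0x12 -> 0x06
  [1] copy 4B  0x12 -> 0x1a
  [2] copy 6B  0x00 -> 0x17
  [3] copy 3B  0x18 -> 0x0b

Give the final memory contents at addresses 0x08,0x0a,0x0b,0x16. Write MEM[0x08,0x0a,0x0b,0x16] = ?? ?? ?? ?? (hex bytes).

MEM[0x08,0x0a,0x0b,0x16] = 9c 6d 5a 6d

  after D0: wrote 8B at 0x06 = de969c086d8b1cc1
  after D1: wrote 4B at 0x1a = de969c08
  after D2: wrote 6B at 0x17 = 025a7259e269
  after D3: wrote 3B at 0x0b = 5a7259
query mem[0x08]=0x9c, mem[0x0a]=0x6d, mem[0x0b]=0x5a, mem[0x16]=0x6d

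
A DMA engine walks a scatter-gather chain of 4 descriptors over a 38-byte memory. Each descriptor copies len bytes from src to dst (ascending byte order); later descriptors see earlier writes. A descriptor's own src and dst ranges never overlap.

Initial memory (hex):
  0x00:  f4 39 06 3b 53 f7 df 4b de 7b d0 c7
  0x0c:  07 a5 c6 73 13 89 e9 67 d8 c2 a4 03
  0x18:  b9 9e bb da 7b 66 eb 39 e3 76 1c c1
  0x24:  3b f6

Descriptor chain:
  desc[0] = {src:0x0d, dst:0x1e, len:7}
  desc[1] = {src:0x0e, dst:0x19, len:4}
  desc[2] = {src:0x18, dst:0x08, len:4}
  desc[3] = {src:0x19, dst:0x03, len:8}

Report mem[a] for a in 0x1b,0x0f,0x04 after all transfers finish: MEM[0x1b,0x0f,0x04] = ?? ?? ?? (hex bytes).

D0: mem[0x1e..0x24] <- [a5 c6 73 13 89 e9 67]
D1: mem[0x19..0x1c] <- [c6 73 13 89]
D2: mem[0x08..0x0b] <- [b9 c6 73 13]
D3: mem[0x03..0x0a] <- [c6 73 13 89 66 a5 c6 73]
query mem[0x1b]=0x13, mem[0x0f]=0x73, mem[0x04]=0x73

MEM[0x1b,0x0f,0x04] = 13 73 73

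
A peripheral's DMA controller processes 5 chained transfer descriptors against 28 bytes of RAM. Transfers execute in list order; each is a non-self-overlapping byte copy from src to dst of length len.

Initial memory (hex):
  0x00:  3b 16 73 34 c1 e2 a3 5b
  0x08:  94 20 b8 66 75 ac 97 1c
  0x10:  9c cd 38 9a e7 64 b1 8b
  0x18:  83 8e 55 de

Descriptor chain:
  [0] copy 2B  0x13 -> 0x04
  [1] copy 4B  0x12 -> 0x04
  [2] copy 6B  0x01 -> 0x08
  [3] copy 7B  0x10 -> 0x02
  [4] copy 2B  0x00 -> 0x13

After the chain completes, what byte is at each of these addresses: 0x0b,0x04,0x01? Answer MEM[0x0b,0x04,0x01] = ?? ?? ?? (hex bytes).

#0 dst[0x04+2] := {0x9a,0xe7}
#1 dst[0x04+4] := {0x38,0x9a,0xe7,0x64}
#2 dst[0x08+6] := {0x16,0x73,0x34,0x38,0x9a,0xe7}
#3 dst[0x02+7] := {0x9c,0xcd,0x38,0x9a,0xe7,0x64,0xb1}
#4 dst[0x13+2] := {0x3b,0x16}
query mem[0x0b]=0x38, mem[0x04]=0x38, mem[0x01]=0x16

MEM[0x0b,0x04,0x01] = 38 38 16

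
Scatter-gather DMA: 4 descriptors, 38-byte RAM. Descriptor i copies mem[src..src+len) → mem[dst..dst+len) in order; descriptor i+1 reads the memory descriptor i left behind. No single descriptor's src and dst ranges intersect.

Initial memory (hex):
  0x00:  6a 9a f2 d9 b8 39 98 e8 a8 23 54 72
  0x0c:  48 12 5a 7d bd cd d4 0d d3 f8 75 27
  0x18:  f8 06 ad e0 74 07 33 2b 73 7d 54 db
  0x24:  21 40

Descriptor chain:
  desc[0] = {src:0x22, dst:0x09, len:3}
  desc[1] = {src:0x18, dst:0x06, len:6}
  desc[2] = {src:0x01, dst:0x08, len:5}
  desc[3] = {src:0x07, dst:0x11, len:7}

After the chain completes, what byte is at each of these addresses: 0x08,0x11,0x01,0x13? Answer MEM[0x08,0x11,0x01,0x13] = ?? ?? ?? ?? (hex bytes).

#0 dst[0x09+3] := {0x54,0xdb,0x21}
#1 dst[0x06+6] := {0xf8,0x06,0xad,0xe0,0x74,0x07}
#2 dst[0x08+5] := {0x9a,0xf2,0xd9,0xb8,0x39}
#3 dst[0x11+7] := {0x06,0x9a,0xf2,0xd9,0xb8,0x39,0x12}
query mem[0x08]=0x9a, mem[0x11]=0x06, mem[0x01]=0x9a, mem[0x13]=0xf2

MEM[0x08,0x11,0x01,0x13] = 9a 06 9a f2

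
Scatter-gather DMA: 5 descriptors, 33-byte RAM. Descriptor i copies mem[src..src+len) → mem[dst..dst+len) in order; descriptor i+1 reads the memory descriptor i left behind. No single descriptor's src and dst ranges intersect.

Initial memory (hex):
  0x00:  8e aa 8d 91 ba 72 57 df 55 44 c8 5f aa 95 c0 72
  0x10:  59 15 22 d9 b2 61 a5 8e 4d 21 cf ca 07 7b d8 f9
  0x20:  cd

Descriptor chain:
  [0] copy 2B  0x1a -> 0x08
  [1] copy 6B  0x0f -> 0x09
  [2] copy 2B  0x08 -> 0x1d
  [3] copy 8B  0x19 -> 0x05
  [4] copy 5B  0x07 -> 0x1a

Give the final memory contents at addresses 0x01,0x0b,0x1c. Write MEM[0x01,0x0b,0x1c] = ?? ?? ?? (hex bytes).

MEM[0x01,0x0b,0x1c] = aa f9 cf

D0: mem[0x08..0x09] <- [cf ca]
D1: mem[0x09..0x0e] <- [72 59 15 22 d9 b2]
D2: mem[0x1d..0x1e] <- [cf 72]
D3: mem[0x05..0x0c] <- [21 cf ca 07 cf 72 f9 cd]
D4: mem[0x1a..0x1e] <- [ca 07 cf 72 f9]
query mem[0x01]=0xaa, mem[0x0b]=0xf9, mem[0x1c]=0xcf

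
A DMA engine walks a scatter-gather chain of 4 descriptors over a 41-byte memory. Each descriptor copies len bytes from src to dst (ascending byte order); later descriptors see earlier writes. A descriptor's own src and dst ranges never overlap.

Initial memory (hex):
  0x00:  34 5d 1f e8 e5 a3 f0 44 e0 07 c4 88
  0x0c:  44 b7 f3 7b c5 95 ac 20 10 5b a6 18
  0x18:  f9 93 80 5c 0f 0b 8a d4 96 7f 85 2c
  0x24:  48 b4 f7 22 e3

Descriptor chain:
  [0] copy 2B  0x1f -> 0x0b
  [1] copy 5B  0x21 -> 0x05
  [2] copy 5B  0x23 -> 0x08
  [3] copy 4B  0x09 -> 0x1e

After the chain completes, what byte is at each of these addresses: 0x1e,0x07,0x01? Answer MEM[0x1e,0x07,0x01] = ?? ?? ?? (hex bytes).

MEM[0x1e,0x07,0x01] = 48 2c 5d

D0: mem[0x0b..0x0c] <- [d4 96]
D1: mem[0x05..0x09] <- [7f 85 2c 48 b4]
D2: mem[0x08..0x0c] <- [2c 48 b4 f7 22]
D3: mem[0x1e..0x21] <- [48 b4 f7 22]
query mem[0x1e]=0x48, mem[0x07]=0x2c, mem[0x01]=0x5d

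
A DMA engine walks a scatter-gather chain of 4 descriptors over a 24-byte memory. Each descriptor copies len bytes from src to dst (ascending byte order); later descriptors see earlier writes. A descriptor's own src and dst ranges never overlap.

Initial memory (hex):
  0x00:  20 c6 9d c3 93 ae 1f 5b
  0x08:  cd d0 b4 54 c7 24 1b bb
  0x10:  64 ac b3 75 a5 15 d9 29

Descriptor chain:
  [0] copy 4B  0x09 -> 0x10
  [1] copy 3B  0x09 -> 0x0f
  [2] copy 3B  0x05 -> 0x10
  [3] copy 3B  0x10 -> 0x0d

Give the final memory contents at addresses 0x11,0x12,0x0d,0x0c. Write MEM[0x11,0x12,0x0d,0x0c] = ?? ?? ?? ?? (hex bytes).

MEM[0x11,0x12,0x0d,0x0c] = 1f 5b ae c7

D0: mem[0x10..0x13] <- [d0 b4 54 c7]
D1: mem[0x0f..0x11] <- [d0 b4 54]
D2: mem[0x10..0x12] <- [ae 1f 5b]
D3: mem[0x0d..0x0f] <- [ae 1f 5b]
query mem[0x11]=0x1f, mem[0x12]=0x5b, mem[0x0d]=0xae, mem[0x0c]=0xc7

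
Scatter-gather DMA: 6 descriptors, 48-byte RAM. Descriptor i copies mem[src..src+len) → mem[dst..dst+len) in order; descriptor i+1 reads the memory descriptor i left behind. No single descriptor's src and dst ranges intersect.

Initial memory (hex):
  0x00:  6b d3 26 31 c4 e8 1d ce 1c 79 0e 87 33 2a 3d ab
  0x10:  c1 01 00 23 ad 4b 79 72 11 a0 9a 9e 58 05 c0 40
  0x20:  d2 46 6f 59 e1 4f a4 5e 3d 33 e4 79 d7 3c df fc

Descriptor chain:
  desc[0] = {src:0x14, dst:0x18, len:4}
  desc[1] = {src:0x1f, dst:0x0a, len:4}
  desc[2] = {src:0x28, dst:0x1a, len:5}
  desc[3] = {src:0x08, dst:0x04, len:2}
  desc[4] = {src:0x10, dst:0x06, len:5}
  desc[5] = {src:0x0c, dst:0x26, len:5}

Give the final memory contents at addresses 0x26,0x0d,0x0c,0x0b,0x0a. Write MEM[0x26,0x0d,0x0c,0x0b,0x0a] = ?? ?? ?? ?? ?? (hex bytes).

MEM[0x26,0x0d,0x0c,0x0b,0x0a] = 46 6f 46 d2 ad

  after D0: wrote 4B at 0x18 = ad4b7972
  after D1: wrote 4B at 0x0a = 40d2466f
  after D2: wrote 5B at 0x1a = 3d33e479d7
  after D3: wrote 2B at 0x04 = 1c79
  after D4: wrote 5B at 0x06 = c1010023ad
  after D5: wrote 5B at 0x26 = 466f3dabc1
query mem[0x26]=0x46, mem[0x0d]=0x6f, mem[0x0c]=0x46, mem[0x0b]=0xd2, mem[0x0a]=0xad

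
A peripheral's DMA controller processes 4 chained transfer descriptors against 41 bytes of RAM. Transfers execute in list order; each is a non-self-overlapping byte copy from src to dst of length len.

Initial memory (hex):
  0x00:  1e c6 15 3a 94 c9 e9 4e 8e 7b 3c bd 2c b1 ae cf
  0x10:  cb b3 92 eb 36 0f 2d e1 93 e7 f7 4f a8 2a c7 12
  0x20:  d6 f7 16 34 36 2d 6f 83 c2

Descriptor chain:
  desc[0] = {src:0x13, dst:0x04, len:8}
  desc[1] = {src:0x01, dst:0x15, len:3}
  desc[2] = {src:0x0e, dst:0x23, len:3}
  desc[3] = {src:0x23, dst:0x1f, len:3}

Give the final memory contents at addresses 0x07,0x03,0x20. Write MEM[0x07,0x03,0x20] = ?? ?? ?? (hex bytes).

MEM[0x07,0x03,0x20] = 2d 3a cf

[0] 0x13->0x04 len=8 : eb 36 0f 2d e1 93 e7 f7
[1] 0x01->0x15 len=3 : c6 15 3a
[2] 0x0e->0x23 len=3 : ae cf cb
[3] 0x23->0x1f len=3 : ae cf cb
query mem[0x07]=0x2d, mem[0x03]=0x3a, mem[0x20]=0xcf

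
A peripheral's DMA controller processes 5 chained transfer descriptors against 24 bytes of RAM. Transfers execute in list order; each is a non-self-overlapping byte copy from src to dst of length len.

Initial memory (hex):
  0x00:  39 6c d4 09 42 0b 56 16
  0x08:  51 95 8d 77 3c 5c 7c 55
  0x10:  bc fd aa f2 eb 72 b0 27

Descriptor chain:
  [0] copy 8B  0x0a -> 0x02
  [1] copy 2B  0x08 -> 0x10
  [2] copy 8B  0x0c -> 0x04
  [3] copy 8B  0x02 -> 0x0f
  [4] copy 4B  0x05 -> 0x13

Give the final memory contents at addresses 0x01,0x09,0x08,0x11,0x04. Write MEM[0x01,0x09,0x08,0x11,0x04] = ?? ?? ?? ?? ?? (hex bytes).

MEM[0x01,0x09,0x08,0x11,0x04] = 6c fd bc 3c 3c

#0 dst[0x02+8] := {0x8d,0x77,0x3c,0x5c,0x7c,0x55,0xbc,0xfd}
#1 dst[0x10+2] := {0xbc,0xfd}
#2 dst[0x04+8] := {0x3c,0x5c,0x7c,0x55,0xbc,0xfd,0xaa,0xf2}
#3 dst[0x0f+8] := {0x8d,0x77,0x3c,0x5c,0x7c,0x55,0xbc,0xfd}
#4 dst[0x13+4] := {0x5c,0x7c,0x55,0xbc}
query mem[0x01]=0x6c, mem[0x09]=0xfd, mem[0x08]=0xbc, mem[0x11]=0x3c, mem[0x04]=0x3c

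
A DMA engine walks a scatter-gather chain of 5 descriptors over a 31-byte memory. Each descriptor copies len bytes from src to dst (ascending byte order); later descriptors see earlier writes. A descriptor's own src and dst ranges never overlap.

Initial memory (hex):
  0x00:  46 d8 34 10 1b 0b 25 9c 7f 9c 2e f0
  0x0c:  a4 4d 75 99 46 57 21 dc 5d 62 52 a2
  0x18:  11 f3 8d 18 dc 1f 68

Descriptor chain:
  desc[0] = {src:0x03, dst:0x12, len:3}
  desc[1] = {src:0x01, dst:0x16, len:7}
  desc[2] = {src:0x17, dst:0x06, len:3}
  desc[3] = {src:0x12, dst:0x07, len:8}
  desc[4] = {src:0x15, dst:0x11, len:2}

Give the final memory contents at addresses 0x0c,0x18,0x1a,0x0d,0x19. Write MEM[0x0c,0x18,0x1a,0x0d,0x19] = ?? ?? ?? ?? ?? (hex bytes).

MEM[0x0c,0x18,0x1a,0x0d,0x19] = 34 10 0b 10 1b

D0: mem[0x12..0x14] <- [10 1b 0b]
D1: mem[0x16..0x1c] <- [d8 34 10 1b 0b 25 9c]
D2: mem[0x06..0x08] <- [34 10 1b]
D3: mem[0x07..0x0e] <- [10 1b 0b 62 d8 34 10 1b]
D4: mem[0x11..0x12] <- [62 d8]
query mem[0x0c]=0x34, mem[0x18]=0x10, mem[0x1a]=0x0b, mem[0x0d]=0x10, mem[0x19]=0x1b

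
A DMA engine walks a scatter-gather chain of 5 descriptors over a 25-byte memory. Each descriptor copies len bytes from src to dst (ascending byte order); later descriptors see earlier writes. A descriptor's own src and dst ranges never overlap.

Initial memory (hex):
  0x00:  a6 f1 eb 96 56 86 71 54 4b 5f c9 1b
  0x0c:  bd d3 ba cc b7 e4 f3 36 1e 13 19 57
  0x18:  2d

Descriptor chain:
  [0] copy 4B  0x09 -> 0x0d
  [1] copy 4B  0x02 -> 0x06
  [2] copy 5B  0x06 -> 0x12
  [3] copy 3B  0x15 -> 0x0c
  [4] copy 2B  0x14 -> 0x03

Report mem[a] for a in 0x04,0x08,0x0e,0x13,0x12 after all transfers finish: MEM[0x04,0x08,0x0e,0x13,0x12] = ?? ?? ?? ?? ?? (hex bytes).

  after D0: wrote 4B at 0x0d = 5fc91bbd
  after D1: wrote 4B at 0x06 = eb965686
  after D2: wrote 5B at 0x12 = eb965686c9
  after D3: wrote 3B at 0x0c = 86c957
  after D4: wrote 2B at 0x03 = 5686
query mem[0x04]=0x86, mem[0x08]=0x56, mem[0x0e]=0x57, mem[0x13]=0x96, mem[0x12]=0xeb

MEM[0x04,0x08,0x0e,0x13,0x12] = 86 56 57 96 eb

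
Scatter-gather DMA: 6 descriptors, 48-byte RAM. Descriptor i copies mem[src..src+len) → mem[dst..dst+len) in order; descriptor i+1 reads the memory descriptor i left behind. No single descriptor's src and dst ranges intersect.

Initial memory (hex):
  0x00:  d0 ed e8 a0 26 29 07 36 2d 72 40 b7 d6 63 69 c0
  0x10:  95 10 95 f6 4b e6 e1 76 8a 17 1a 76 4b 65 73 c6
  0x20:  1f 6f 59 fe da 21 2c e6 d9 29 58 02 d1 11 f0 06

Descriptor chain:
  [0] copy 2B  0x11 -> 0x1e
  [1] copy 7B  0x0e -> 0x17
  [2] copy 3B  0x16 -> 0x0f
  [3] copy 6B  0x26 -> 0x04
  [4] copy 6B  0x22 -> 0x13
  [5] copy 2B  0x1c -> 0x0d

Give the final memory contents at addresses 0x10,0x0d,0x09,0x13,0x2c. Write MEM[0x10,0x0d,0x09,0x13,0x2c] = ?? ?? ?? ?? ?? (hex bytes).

MEM[0x10,0x0d,0x09,0x13,0x2c] = 69 f6 02 59 d1

[0] 0x11->0x1e len=2 : 10 95
[1] 0x0e->0x17 len=7 : 69 c0 95 10 95 f6 4b
[2] 0x16->0x0f len=3 : e1 69 c0
[3] 0x26->0x04 len=6 : 2c e6 d9 29 58 02
[4] 0x22->0x13 len=6 : 59 fe da 21 2c e6
[5] 0x1c->0x0d len=2 : f6 4b
query mem[0x10]=0x69, mem[0x0d]=0xf6, mem[0x09]=0x02, mem[0x13]=0x59, mem[0x2c]=0xd1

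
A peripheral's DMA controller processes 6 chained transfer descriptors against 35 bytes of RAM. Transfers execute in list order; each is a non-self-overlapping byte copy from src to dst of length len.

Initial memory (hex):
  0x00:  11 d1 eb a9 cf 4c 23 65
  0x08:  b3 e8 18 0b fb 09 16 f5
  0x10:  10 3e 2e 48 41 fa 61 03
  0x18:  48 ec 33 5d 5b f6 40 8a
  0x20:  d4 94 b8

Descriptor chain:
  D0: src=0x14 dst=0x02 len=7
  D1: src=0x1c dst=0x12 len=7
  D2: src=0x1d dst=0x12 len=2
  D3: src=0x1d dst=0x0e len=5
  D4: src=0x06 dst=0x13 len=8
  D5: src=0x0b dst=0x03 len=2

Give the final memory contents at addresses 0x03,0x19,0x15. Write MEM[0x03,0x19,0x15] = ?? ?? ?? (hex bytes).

MEM[0x03,0x19,0x15] = 0b fb 33

[0] 0x14->0x02 len=7 : 41 fa 61 03 48 ec 33
[1] 0x1c->0x12 len=7 : 5b f6 40 8a d4 94 b8
[2] 0x1d->0x12 len=2 : f6 40
[3] 0x1d->0x0e len=5 : f6 40 8a d4 94
[4] 0x06->0x13 len=8 : 48 ec 33 e8 18 0b fb 09
[5] 0x0b->0x03 len=2 : 0b fb
query mem[0x03]=0x0b, mem[0x19]=0xfb, mem[0x15]=0x33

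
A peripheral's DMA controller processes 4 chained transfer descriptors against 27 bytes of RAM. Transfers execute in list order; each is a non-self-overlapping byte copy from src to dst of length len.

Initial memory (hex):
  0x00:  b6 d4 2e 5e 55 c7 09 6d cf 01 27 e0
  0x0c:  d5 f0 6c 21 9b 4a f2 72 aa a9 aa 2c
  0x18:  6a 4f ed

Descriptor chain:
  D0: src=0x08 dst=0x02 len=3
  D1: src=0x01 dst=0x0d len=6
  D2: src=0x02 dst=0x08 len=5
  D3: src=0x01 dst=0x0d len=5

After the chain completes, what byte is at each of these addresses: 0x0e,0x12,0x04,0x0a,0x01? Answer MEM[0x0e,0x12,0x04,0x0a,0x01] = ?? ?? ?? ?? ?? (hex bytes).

#0 dst[0x02+3] := {0xcf,0x01,0x27}
#1 dst[0x0d+6] := {0xd4,0xcf,0x01,0x27,0xc7,0x09}
#2 dst[0x08+5] := {0xcf,0x01,0x27,0xc7,0x09}
#3 dst[0x0d+5] := {0xd4,0xcf,0x01,0x27,0xc7}
query mem[0x0e]=0xcf, mem[0x12]=0x09, mem[0x04]=0x27, mem[0x0a]=0x27, mem[0x01]=0xd4

MEM[0x0e,0x12,0x04,0x0a,0x01] = cf 09 27 27 d4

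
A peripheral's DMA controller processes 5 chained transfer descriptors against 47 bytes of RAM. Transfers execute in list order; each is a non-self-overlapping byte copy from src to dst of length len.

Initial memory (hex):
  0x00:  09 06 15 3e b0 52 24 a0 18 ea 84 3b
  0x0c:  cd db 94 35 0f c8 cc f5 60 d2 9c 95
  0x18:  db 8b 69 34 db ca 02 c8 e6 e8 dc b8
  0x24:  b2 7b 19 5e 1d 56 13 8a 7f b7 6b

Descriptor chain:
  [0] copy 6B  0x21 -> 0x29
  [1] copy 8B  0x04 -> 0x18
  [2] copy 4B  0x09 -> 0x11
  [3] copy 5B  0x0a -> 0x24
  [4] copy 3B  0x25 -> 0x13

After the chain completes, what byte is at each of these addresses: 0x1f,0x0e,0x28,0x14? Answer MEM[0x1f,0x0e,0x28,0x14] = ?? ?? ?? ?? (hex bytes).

#0 dst[0x29+6] := {0xe8,0xdc,0xb8,0xb2,0x7b,0x19}
#1 dst[0x18+8] := {0xb0,0x52,0x24,0xa0,0x18,0xea,0x84,0x3b}
#2 dst[0x11+4] := {0xea,0x84,0x3b,0xcd}
#3 dst[0x24+5] := {0x84,0x3b,0xcd,0xdb,0x94}
#4 dst[0x13+3] := {0x3b,0xcd,0xdb}
query mem[0x1f]=0x3b, mem[0x0e]=0x94, mem[0x28]=0x94, mem[0x14]=0xcd

MEM[0x1f,0x0e,0x28,0x14] = 3b 94 94 cd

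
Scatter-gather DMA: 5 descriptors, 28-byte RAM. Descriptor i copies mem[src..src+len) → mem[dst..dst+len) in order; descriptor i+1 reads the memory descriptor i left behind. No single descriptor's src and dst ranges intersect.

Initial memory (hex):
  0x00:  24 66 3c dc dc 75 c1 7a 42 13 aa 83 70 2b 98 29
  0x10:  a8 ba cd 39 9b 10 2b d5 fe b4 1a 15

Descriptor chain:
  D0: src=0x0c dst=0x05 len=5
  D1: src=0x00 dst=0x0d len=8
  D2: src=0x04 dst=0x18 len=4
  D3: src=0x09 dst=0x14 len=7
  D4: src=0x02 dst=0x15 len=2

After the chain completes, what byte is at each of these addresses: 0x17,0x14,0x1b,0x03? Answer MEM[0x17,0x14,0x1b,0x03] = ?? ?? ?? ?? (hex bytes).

D0: mem[0x05..0x09] <- [70 2b 98 29 a8]
D1: mem[0x0d..0x14] <- [24 66 3c dc dc 70 2b 98]
D2: mem[0x18..0x1b] <- [dc 70 2b 98]
D3: mem[0x14..0x1a] <- [a8 aa 83 70 24 66 3c]
D4: mem[0x15..0x16] <- [3c dc]
query mem[0x17]=0x70, mem[0x14]=0xa8, mem[0x1b]=0x98, mem[0x03]=0xdc

MEM[0x17,0x14,0x1b,0x03] = 70 a8 98 dc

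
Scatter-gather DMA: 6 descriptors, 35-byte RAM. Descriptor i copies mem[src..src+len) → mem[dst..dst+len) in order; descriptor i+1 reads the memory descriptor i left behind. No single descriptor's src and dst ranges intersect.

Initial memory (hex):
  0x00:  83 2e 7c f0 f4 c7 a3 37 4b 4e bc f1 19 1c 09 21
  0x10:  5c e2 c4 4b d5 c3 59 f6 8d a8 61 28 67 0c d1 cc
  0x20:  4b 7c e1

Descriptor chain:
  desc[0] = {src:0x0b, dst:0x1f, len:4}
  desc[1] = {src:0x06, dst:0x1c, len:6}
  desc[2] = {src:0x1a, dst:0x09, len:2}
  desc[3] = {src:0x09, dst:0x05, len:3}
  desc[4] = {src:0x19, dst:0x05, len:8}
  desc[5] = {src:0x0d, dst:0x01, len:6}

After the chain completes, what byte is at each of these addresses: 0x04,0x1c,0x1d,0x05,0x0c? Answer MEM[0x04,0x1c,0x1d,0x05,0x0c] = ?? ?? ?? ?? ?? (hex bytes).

  after D0: wrote 4B at 0x1f = f1191c09
  after D1: wrote 6B at 0x1c = a3374b4ebcf1
  after D2: wrote 2B at 0x09 = 6128
  after D3: wrote 3B at 0x05 = 6128f1
  after D4: wrote 8B at 0x05 = a86128a3374b4ebc
  after D5: wrote 6B at 0x01 = 1c09215ce2c4
query mem[0x04]=0x5c, mem[0x1c]=0xa3, mem[0x1d]=0x37, mem[0x05]=0xe2, mem[0x0c]=0xbc

MEM[0x04,0x1c,0x1d,0x05,0x0c] = 5c a3 37 e2 bc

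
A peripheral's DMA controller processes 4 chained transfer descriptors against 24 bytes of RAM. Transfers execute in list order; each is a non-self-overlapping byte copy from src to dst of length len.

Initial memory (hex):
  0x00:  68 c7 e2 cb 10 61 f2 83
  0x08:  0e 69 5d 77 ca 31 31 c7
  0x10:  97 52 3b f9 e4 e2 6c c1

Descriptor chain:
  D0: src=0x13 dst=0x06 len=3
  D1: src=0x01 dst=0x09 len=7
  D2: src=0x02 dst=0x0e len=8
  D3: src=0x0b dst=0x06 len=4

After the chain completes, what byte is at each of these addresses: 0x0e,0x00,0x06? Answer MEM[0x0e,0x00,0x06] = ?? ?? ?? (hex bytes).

[0] 0x13->0x06 len=3 : f9 e4 e2
[1] 0x01->0x09 len=7 : c7 e2 cb 10 61 f9 e4
[2] 0x02->0x0e len=8 : e2 cb 10 61 f9 e4 e2 c7
[3] 0x0b->0x06 len=4 : cb 10 61 e2
query mem[0x0e]=0xe2, mem[0x00]=0x68, mem[0x06]=0xcb

MEM[0x0e,0x00,0x06] = e2 68 cb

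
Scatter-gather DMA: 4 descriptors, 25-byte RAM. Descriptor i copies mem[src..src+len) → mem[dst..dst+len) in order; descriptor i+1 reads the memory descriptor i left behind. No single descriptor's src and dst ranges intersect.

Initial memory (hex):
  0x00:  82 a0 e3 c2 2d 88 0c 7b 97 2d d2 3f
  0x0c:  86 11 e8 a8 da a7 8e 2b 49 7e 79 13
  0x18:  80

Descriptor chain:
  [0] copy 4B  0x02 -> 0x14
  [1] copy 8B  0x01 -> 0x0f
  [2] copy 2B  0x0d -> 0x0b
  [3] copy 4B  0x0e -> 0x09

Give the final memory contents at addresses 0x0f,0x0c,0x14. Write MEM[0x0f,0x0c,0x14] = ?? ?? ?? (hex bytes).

[0] 0x02->0x14 len=4 : e3 c2 2d 88
[1] 0x01->0x0f len=8 : a0 e3 c2 2d 88 0c 7b 97
[2] 0x0d->0x0b len=2 : 11 e8
[3] 0x0e->0x09 len=4 : e8 a0 e3 c2
query mem[0x0f]=0xa0, mem[0x0c]=0xc2, mem[0x14]=0x0c

MEM[0x0f,0x0c,0x14] = a0 c2 0c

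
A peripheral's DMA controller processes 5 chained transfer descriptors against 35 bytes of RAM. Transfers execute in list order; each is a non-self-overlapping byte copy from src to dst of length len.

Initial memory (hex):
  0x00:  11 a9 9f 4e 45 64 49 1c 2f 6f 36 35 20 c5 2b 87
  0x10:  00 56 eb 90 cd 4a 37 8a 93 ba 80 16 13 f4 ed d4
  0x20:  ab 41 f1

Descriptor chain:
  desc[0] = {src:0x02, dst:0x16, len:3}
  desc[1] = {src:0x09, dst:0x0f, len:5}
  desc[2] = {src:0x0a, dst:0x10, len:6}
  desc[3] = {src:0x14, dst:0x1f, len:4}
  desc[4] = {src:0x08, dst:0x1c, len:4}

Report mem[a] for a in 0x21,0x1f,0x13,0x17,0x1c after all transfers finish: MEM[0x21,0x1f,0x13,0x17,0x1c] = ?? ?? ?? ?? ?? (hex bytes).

[0] 0x02->0x16 len=3 : 9f 4e 45
[1] 0x09->0x0f len=5 : 6f 36 35 20 c5
[2] 0x0a->0x10 len=6 : 36 35 20 c5 2b 6f
[3] 0x14->0x1f len=4 : 2b 6f 9f 4e
[4] 0x08->0x1c len=4 : 2f 6f 36 35
query mem[0x21]=0x9f, mem[0x1f]=0x35, mem[0x13]=0xc5, mem[0x17]=0x4e, mem[0x1c]=0x2f

MEM[0x21,0x1f,0x13,0x17,0x1c] = 9f 35 c5 4e 2f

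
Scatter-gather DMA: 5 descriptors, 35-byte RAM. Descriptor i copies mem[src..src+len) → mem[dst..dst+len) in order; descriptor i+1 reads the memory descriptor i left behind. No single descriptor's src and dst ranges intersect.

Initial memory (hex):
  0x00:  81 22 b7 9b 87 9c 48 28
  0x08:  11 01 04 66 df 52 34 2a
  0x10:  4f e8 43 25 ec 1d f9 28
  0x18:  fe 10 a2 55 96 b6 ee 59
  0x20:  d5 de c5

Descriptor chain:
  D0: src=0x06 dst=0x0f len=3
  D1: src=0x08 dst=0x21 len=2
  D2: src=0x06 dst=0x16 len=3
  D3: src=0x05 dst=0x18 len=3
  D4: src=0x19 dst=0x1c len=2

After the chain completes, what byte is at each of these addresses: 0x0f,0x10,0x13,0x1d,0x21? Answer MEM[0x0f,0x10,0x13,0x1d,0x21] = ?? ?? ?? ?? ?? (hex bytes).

MEM[0x0f,0x10,0x13,0x1d,0x21] = 48 28 25 28 11

  after D0: wrote 3B at 0x0f = 482811
  after D1: wrote 2B at 0x21 = 1101
  after D2: wrote 3B at 0x16 = 482811
  after D3: wrote 3B at 0x18 = 9c4828
  after D4: wrote 2B at 0x1c = 4828
query mem[0x0f]=0x48, mem[0x10]=0x28, mem[0x13]=0x25, mem[0x1d]=0x28, mem[0x21]=0x11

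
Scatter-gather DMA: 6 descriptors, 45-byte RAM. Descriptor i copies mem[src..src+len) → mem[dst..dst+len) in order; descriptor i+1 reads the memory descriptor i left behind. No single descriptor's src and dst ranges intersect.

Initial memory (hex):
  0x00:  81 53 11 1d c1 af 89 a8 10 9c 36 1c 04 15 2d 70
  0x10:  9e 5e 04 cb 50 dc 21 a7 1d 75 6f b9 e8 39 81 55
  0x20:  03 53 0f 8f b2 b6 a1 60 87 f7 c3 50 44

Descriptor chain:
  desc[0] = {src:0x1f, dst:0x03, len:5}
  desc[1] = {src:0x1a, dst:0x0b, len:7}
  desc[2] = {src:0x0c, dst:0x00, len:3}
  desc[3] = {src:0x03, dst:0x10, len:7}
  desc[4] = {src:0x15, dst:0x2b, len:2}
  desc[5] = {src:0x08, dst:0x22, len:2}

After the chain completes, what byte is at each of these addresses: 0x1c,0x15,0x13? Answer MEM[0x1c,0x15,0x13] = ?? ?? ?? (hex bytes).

MEM[0x1c,0x15,0x13] = e8 10 0f

D0: mem[0x03..0x07] <- [55 03 53 0f 8f]
D1: mem[0x0b..0x11] <- [6f b9 e8 39 81 55 03]
D2: mem[0x00..0x02] <- [b9 e8 39]
D3: mem[0x10..0x16] <- [55 03 53 0f 8f 10 9c]
D4: mem[0x2b..0x2c] <- [10 9c]
D5: mem[0x22..0x23] <- [10 9c]
query mem[0x1c]=0xe8, mem[0x15]=0x10, mem[0x13]=0x0f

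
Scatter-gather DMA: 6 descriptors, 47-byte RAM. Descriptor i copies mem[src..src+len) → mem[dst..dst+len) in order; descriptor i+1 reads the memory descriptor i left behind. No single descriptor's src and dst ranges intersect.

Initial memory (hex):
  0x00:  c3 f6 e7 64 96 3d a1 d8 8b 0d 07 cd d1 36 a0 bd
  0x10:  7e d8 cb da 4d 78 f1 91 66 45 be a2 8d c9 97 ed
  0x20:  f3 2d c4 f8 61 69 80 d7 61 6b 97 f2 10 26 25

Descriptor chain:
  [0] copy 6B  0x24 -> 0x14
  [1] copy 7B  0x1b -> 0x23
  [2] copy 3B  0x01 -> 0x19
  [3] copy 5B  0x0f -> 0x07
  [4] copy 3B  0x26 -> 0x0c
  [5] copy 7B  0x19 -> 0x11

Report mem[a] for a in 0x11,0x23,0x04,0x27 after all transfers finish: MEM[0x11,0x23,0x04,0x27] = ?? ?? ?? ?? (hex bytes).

MEM[0x11,0x23,0x04,0x27] = f6 a2 96 ed

[0] 0x24->0x14 len=6 : 61 69 80 d7 61 6b
[1] 0x1b->0x23 len=7 : a2 8d c9 97 ed f3 2d
[2] 0x01->0x19 len=3 : f6 e7 64
[3] 0x0f->0x07 len=5 : bd 7e d8 cb da
[4] 0x26->0x0c len=3 : 97 ed f3
[5] 0x19->0x11 len=7 : f6 e7 64 8d c9 97 ed
query mem[0x11]=0xf6, mem[0x23]=0xa2, mem[0x04]=0x96, mem[0x27]=0xed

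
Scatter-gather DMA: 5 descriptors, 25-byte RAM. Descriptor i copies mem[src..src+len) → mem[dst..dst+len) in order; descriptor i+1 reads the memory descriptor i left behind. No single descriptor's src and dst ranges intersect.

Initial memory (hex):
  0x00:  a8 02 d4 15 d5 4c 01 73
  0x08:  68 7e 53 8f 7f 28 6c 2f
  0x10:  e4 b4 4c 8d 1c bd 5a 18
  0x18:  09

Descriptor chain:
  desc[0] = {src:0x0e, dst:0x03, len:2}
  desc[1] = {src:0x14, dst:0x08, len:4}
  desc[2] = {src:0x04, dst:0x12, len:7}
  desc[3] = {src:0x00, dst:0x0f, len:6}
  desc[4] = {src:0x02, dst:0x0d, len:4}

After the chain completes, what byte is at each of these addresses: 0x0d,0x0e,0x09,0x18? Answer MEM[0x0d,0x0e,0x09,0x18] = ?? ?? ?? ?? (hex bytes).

D0: mem[0x03..0x04] <- [6c 2f]
D1: mem[0x08..0x0b] <- [1c bd 5a 18]
D2: mem[0x12..0x18] <- [2f 4c 01 73 1c bd 5a]
D3: mem[0x0f..0x14] <- [a8 02 d4 6c 2f 4c]
D4: mem[0x0d..0x10] <- [d4 6c 2f 4c]
query mem[0x0d]=0xd4, mem[0x0e]=0x6c, mem[0x09]=0xbd, mem[0x18]=0x5a

MEM[0x0d,0x0e,0x09,0x18] = d4 6c bd 5a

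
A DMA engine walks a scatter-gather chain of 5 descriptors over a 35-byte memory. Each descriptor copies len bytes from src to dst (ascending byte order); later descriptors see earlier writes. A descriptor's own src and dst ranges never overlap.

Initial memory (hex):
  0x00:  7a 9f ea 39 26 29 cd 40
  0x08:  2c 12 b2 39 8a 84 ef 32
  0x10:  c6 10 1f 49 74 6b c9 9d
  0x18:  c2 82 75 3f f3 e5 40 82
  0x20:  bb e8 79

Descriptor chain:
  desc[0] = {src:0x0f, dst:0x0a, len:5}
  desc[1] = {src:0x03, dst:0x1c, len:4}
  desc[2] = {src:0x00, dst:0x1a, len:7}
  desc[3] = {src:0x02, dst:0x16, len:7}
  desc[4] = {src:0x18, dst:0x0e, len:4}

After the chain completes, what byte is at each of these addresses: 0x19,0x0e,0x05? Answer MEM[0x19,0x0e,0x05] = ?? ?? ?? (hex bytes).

[0] 0x0f->0x0a len=5 : 32 c6 10 1f 49
[1] 0x03->0x1c len=4 : 39 26 29 cd
[2] 0x00->0x1a len=7 : 7a 9f ea 39 26 29 cd
[3] 0x02->0x16 len=7 : ea 39 26 29 cd 40 2c
[4] 0x18->0x0e len=4 : 26 29 cd 40
query mem[0x19]=0x29, mem[0x0e]=0x26, mem[0x05]=0x29

MEM[0x19,0x0e,0x05] = 29 26 29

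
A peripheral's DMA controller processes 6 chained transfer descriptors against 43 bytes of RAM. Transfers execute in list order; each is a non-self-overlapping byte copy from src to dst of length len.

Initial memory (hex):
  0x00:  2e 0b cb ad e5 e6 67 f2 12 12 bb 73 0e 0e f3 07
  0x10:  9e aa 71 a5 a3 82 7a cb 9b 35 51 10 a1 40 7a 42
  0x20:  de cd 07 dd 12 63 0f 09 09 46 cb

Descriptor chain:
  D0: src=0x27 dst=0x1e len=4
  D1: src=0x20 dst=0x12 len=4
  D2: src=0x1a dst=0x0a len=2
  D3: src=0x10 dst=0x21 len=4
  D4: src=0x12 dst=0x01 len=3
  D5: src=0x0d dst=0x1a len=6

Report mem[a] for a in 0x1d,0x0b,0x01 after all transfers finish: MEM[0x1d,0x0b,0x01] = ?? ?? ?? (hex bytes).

MEM[0x1d,0x0b,0x01] = 9e 10 46

#0 dst[0x1e+4] := {0x09,0x09,0x46,0xcb}
#1 dst[0x12+4] := {0x46,0xcb,0x07,0xdd}
#2 dst[0x0a+2] := {0x51,0x10}
#3 dst[0x21+4] := {0x9e,0xaa,0x46,0xcb}
#4 dst[0x01+3] := {0x46,0xcb,0x07}
#5 dst[0x1a+6] := {0x0e,0xf3,0x07,0x9e,0xaa,0x46}
query mem[0x1d]=0x9e, mem[0x0b]=0x10, mem[0x01]=0x46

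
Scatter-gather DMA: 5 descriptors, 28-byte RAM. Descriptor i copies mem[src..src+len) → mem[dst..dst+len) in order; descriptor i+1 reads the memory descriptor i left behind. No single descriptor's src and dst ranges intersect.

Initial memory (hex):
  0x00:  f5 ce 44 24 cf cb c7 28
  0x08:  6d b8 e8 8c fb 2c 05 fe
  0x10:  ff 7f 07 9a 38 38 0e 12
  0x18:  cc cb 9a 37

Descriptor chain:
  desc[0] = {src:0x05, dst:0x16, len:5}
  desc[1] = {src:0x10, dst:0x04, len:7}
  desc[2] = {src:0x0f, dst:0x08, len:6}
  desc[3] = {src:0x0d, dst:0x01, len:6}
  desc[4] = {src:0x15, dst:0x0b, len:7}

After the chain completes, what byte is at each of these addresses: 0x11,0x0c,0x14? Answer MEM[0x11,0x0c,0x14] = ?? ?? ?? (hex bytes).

MEM[0x11,0x0c,0x14] = 37 cb 38

  after D0: wrote 5B at 0x16 = cbc7286db8
  after D1: wrote 7B at 0x04 = ff7f079a3838cb
  after D2: wrote 6B at 0x08 = feff7f079a38
  after D3: wrote 6B at 0x01 = 3805feff7f07
  after D4: wrote 7B at 0x0b = 38cbc7286db837
query mem[0x11]=0x37, mem[0x0c]=0xcb, mem[0x14]=0x38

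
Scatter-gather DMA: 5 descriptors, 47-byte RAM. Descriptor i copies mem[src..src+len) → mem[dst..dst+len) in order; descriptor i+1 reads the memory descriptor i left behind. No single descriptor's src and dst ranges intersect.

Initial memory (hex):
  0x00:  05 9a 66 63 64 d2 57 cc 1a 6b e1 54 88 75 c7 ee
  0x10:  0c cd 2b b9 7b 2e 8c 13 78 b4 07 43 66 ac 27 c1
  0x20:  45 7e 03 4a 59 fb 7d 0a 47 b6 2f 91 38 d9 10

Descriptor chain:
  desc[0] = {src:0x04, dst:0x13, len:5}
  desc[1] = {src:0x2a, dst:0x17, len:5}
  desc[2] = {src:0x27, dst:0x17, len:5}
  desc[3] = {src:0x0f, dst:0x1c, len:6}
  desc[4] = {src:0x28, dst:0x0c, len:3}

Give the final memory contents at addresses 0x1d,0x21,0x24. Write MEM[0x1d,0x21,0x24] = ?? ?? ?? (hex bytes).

MEM[0x1d,0x21,0x24] = 0c d2 59

  after D0: wrote 5B at 0x13 = 64d257cc1a
  after D1: wrote 5B at 0x17 = 2f9138d910
  after D2: wrote 5B at 0x17 = 0a47b62f91
  after D3: wrote 6B at 0x1c = ee0ccd2b64d2
  after D4: wrote 3B at 0x0c = 47b62f
query mem[0x1d]=0x0c, mem[0x21]=0xd2, mem[0x24]=0x59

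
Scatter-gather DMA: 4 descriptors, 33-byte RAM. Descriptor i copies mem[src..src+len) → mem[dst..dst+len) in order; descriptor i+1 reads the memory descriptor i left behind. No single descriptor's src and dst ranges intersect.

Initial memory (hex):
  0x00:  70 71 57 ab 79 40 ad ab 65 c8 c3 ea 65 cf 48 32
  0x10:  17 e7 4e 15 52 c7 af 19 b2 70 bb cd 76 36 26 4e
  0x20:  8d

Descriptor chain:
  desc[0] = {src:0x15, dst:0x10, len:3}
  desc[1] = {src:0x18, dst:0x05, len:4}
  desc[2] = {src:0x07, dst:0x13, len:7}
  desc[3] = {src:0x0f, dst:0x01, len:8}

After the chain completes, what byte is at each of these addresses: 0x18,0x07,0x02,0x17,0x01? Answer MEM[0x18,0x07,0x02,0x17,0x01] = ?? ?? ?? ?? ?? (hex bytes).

MEM[0x18,0x07,0x02,0x17,0x01] = 65 c8 c7 ea 32

[0] 0x15->0x10 len=3 : c7 af 19
[1] 0x18->0x05 len=4 : b2 70 bb cd
[2] 0x07->0x13 len=7 : bb cd c8 c3 ea 65 cf
[3] 0x0f->0x01 len=8 : 32 c7 af 19 bb cd c8 c3
query mem[0x18]=0x65, mem[0x07]=0xc8, mem[0x02]=0xc7, mem[0x17]=0xea, mem[0x01]=0x32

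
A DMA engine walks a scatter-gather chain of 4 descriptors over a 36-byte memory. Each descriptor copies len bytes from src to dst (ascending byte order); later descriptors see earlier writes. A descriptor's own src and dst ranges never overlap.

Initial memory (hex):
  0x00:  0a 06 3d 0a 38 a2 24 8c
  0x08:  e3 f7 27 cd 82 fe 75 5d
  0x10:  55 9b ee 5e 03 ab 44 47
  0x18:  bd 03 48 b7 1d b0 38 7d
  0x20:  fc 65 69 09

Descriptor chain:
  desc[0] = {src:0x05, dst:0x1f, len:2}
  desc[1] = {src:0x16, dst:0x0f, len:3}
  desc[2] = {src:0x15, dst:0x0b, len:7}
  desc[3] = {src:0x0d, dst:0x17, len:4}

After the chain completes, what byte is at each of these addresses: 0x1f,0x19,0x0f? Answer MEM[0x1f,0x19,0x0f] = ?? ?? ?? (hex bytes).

D0: mem[0x1f..0x20] <- [a2 24]
D1: mem[0x0f..0x11] <- [44 47 bd]
D2: mem[0x0b..0x11] <- [ab 44 47 bd 03 48 b7]
D3: mem[0x17..0x1a] <- [47 bd 03 48]
query mem[0x1f]=0xa2, mem[0x19]=0x03, mem[0x0f]=0x03

MEM[0x1f,0x19,0x0f] = a2 03 03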